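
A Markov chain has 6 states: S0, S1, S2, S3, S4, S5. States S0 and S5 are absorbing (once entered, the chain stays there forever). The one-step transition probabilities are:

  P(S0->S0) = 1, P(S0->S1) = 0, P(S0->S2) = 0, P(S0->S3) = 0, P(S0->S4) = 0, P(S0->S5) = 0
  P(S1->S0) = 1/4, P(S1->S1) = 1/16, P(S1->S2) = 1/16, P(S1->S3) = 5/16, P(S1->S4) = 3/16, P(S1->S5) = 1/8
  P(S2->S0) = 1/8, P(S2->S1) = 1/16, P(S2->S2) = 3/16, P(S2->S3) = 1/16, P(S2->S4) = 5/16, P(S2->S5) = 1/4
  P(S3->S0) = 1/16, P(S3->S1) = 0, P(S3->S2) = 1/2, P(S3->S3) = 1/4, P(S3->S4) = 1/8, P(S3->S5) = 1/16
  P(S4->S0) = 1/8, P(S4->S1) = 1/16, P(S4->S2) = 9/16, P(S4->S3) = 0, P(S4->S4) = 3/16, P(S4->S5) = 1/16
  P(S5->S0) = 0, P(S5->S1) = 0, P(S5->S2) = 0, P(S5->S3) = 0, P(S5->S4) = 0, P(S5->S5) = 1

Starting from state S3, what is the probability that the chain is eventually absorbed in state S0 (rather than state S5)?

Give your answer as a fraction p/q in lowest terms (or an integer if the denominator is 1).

Answer: 2042/4641

Derivation:
Let a_i = P(absorbed in S0 | start in state i).
Boundary conditions: a_S0 = 1, a_S5 = 0.
For each transient state i, a_i = sum_j P(i->j) * a_j:
  a_S1 = 1/4*a_S0 + 1/16*a_S1 + 1/16*a_S2 + 5/16*a_S3 + 3/16*a_S4 + 1/8*a_S5
  a_S2 = 1/8*a_S0 + 1/16*a_S1 + 3/16*a_S2 + 1/16*a_S3 + 5/16*a_S4 + 1/4*a_S5
  a_S3 = 1/16*a_S0 + 0*a_S1 + 1/2*a_S2 + 1/4*a_S3 + 1/8*a_S4 + 1/16*a_S5
  a_S4 = 1/8*a_S0 + 1/16*a_S1 + 9/16*a_S2 + 0*a_S3 + 3/16*a_S4 + 1/16*a_S5

Substituting a_S0 = 1 and a_S5 = 0, rearrange to (I - Q) a = r where r[i] = P(i -> S0):
  [15/16, -1/16, -5/16, -3/16] . (a_S1, a_S2, a_S3, a_S4) = 1/4
  [-1/16, 13/16, -1/16, -5/16] . (a_S1, a_S2, a_S3, a_S4) = 1/8
  [0, -1/2, 3/4, -1/8] . (a_S1, a_S2, a_S3, a_S4) = 1/16
  [-1/16, -9/16, 0, 13/16] . (a_S1, a_S2, a_S3, a_S4) = 1/8

Solving yields:
  a_S1 = 2494/4641
  a_S2 = 3847/9282
  a_S3 = 2042/4641
  a_S4 = 4475/9282

Starting state is S3, so the absorption probability is a_S3 = 2042/4641.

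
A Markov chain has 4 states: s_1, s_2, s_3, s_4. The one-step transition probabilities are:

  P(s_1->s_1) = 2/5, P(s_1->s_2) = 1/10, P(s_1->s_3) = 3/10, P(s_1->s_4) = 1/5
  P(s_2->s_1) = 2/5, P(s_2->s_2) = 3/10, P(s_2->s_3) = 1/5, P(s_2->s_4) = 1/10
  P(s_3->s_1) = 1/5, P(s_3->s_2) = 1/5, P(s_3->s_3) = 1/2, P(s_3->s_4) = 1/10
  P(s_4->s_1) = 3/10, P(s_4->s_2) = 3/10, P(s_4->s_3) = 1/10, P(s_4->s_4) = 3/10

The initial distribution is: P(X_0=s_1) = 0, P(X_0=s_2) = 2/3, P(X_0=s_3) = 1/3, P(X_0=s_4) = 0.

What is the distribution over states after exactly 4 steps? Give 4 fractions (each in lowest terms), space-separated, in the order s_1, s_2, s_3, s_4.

Propagating the distribution step by step (d_{t+1} = d_t * P):
d_0 = (s_1=0, s_2=2/3, s_3=1/3, s_4=0)
  d_1[s_1] = 0*2/5 + 2/3*2/5 + 1/3*1/5 + 0*3/10 = 1/3
  d_1[s_2] = 0*1/10 + 2/3*3/10 + 1/3*1/5 + 0*3/10 = 4/15
  d_1[s_3] = 0*3/10 + 2/3*1/5 + 1/3*1/2 + 0*1/10 = 3/10
  d_1[s_4] = 0*1/5 + 2/3*1/10 + 1/3*1/10 + 0*3/10 = 1/10
d_1 = (s_1=1/3, s_2=4/15, s_3=3/10, s_4=1/10)
  d_2[s_1] = 1/3*2/5 + 4/15*2/5 + 3/10*1/5 + 1/10*3/10 = 33/100
  d_2[s_2] = 1/3*1/10 + 4/15*3/10 + 3/10*1/5 + 1/10*3/10 = 61/300
  d_2[s_3] = 1/3*3/10 + 4/15*1/5 + 3/10*1/2 + 1/10*1/10 = 47/150
  d_2[s_4] = 1/3*1/5 + 4/15*1/10 + 3/10*1/10 + 1/10*3/10 = 23/150
d_2 = (s_1=33/100, s_2=61/300, s_3=47/150, s_4=23/150)
  d_3[s_1] = 33/100*2/5 + 61/300*2/5 + 47/150*1/5 + 23/150*3/10 = 161/500
  d_3[s_2] = 33/100*1/10 + 61/300*3/10 + 47/150*1/5 + 23/150*3/10 = 76/375
  d_3[s_3] = 33/100*3/10 + 61/300*1/5 + 47/150*1/2 + 23/150*1/10 = 187/600
  d_3[s_4] = 33/100*1/5 + 61/300*1/10 + 47/150*1/10 + 23/150*3/10 = 491/3000
d_3 = (s_1=161/500, s_2=76/375, s_3=187/600, s_4=491/3000)
  d_4[s_1] = 161/500*2/5 + 76/375*2/5 + 187/600*1/5 + 491/3000*3/10 = 3213/10000
  d_4[s_2] = 161/500*1/10 + 76/375*3/10 + 187/600*1/5 + 491/3000*3/10 = 6133/30000
  d_4[s_3] = 161/500*3/10 + 76/375*1/5 + 187/600*1/2 + 491/3000*1/10 = 116/375
  d_4[s_4] = 161/500*1/5 + 76/375*1/10 + 187/600*1/10 + 491/3000*3/10 = 1237/7500
d_4 = (s_1=3213/10000, s_2=6133/30000, s_3=116/375, s_4=1237/7500)

Answer: 3213/10000 6133/30000 116/375 1237/7500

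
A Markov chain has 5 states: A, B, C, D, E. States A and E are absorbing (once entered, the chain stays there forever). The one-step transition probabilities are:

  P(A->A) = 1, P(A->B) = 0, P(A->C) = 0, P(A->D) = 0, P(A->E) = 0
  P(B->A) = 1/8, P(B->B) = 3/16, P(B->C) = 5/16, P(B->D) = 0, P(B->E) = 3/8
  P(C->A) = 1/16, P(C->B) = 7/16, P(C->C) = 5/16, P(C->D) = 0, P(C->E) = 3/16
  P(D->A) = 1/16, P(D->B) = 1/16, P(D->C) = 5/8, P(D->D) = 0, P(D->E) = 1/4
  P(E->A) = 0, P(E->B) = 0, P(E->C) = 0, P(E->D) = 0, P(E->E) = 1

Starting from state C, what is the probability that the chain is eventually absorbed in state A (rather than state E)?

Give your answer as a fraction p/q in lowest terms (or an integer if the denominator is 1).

Let a_i = P(absorbed in A | start in state i).
Boundary conditions: a_A = 1, a_E = 0.
For each transient state i, a_i = sum_j P(i->j) * a_j:
  a_B = 1/8*a_A + 3/16*a_B + 5/16*a_C + 0*a_D + 3/8*a_E
  a_C = 1/16*a_A + 7/16*a_B + 5/16*a_C + 0*a_D + 3/16*a_E
  a_D = 1/16*a_A + 1/16*a_B + 5/8*a_C + 0*a_D + 1/4*a_E

Substituting a_A = 1 and a_E = 0, rearrange to (I - Q) a = r where r[i] = P(i -> A):
  [13/16, -5/16, 0] . (a_B, a_C, a_D) = 1/8
  [-7/16, 11/16, 0] . (a_B, a_C, a_D) = 1/16
  [-1/16, -5/8, 1] . (a_B, a_C, a_D) = 1/16

Solving yields:
  a_B = 1/4
  a_C = 1/4
  a_D = 15/64

Starting state is C, so the absorption probability is a_C = 1/4.

Answer: 1/4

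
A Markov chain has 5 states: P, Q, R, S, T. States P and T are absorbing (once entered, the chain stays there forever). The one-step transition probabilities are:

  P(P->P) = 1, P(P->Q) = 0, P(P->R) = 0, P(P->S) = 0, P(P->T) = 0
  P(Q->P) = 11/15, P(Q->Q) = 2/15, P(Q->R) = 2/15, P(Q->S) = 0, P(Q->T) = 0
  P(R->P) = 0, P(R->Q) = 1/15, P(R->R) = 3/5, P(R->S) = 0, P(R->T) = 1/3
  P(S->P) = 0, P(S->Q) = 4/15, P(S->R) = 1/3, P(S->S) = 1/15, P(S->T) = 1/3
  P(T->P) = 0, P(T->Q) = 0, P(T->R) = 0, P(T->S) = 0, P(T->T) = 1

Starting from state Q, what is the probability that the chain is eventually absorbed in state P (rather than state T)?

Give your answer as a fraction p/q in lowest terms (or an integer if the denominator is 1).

Let a_i = P(absorbed in P | start in state i).
Boundary conditions: a_P = 1, a_T = 0.
For each transient state i, a_i = sum_j P(i->j) * a_j:
  a_Q = 11/15*a_P + 2/15*a_Q + 2/15*a_R + 0*a_S + 0*a_T
  a_R = 0*a_P + 1/15*a_Q + 3/5*a_R + 0*a_S + 1/3*a_T
  a_S = 0*a_P + 4/15*a_Q + 1/3*a_R + 1/15*a_S + 1/3*a_T

Substituting a_P = 1 and a_T = 0, rearrange to (I - Q) a = r where r[i] = P(i -> P):
  [13/15, -2/15, 0] . (a_Q, a_R, a_S) = 11/15
  [-1/15, 2/5, 0] . (a_Q, a_R, a_S) = 0
  [-4/15, -1/3, 14/15] . (a_Q, a_R, a_S) = 0

Solving yields:
  a_Q = 33/38
  a_R = 11/76
  a_S = 319/1064

Starting state is Q, so the absorption probability is a_Q = 33/38.

Answer: 33/38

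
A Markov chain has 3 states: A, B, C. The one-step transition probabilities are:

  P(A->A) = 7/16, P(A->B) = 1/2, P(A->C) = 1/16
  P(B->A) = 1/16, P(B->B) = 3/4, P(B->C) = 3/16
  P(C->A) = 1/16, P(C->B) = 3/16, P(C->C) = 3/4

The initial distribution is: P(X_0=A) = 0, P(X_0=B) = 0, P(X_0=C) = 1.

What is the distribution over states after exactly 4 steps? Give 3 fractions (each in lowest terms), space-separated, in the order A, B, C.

Propagating the distribution step by step (d_{t+1} = d_t * P):
d_0 = (A=0, B=0, C=1)
  d_1[A] = 0*7/16 + 0*1/16 + 1*1/16 = 1/16
  d_1[B] = 0*1/2 + 0*3/4 + 1*3/16 = 3/16
  d_1[C] = 0*1/16 + 0*3/16 + 1*3/4 = 3/4
d_1 = (A=1/16, B=3/16, C=3/4)
  d_2[A] = 1/16*7/16 + 3/16*1/16 + 3/4*1/16 = 11/128
  d_2[B] = 1/16*1/2 + 3/16*3/4 + 3/4*3/16 = 5/16
  d_2[C] = 1/16*1/16 + 3/16*3/16 + 3/4*3/4 = 77/128
d_2 = (A=11/128, B=5/16, C=77/128)
  d_3[A] = 11/128*7/16 + 5/16*1/16 + 77/128*1/16 = 97/1024
  d_3[B] = 11/128*1/2 + 5/16*3/4 + 77/128*3/16 = 799/2048
  d_3[C] = 11/128*1/16 + 5/16*3/16 + 77/128*3/4 = 1055/2048
d_3 = (A=97/1024, B=799/2048, C=1055/2048)
  d_4[A] = 97/1024*7/16 + 799/2048*1/16 + 1055/2048*1/16 = 803/8192
  d_4[B] = 97/1024*1/2 + 799/2048*3/4 + 1055/2048*3/16 = 14305/32768
  d_4[C] = 97/1024*1/16 + 799/2048*3/16 + 1055/2048*3/4 = 15251/32768
d_4 = (A=803/8192, B=14305/32768, C=15251/32768)

Answer: 803/8192 14305/32768 15251/32768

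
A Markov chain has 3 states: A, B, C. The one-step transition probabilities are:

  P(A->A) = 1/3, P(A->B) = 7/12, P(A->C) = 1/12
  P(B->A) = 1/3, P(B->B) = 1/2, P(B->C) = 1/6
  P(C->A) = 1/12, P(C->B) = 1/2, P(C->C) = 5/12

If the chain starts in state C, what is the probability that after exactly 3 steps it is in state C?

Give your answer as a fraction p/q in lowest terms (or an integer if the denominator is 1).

Computing P^3 by repeated multiplication:
P^1 =
  A: [1/3, 7/12, 1/12]
  B: [1/3, 1/2, 1/6]
  C: [1/12, 1/2, 5/12]
P^2 =
  A: [5/16, 19/36, 23/144]
  B: [7/24, 19/36, 13/72]
  C: [11/48, 73/144, 19/72]
P^3 =
  A: [169/576, 101/192, 13/72]
  B: [83/288, 151/288, 3/16]
  C: [77/288, 299/576, 41/192]

(P^3)[C -> C] = 41/192

Answer: 41/192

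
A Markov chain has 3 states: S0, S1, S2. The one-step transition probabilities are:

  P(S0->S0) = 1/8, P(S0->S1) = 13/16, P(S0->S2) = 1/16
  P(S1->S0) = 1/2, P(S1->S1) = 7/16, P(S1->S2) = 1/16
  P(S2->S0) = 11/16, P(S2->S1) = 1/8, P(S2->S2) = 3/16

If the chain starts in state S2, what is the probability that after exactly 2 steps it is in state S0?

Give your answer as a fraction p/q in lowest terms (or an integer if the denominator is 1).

Answer: 71/256

Derivation:
Computing P^2 by repeated multiplication:
P^1 =
  S0: [1/8, 13/16, 1/16]
  S1: [1/2, 7/16, 1/16]
  S2: [11/16, 1/8, 3/16]
P^2 =
  S0: [119/256, 119/256, 9/128]
  S1: [83/256, 155/256, 9/128]
  S2: [71/256, 163/256, 11/128]

(P^2)[S2 -> S0] = 71/256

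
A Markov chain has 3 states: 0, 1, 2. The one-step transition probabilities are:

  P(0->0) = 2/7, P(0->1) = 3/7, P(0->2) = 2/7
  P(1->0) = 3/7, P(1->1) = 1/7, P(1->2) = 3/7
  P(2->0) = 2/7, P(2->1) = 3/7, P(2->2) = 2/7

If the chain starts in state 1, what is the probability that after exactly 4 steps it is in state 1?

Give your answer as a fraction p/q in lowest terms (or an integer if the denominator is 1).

Computing P^4 by repeated multiplication:
P^1 =
  0: [2/7, 3/7, 2/7]
  1: [3/7, 1/7, 3/7]
  2: [2/7, 3/7, 2/7]
P^2 =
  0: [17/49, 15/49, 17/49]
  1: [15/49, 19/49, 15/49]
  2: [17/49, 15/49, 17/49]
P^3 =
  0: [113/343, 117/343, 113/343]
  1: [117/343, 109/343, 117/343]
  2: [113/343, 117/343, 113/343]
P^4 =
  0: [803/2401, 795/2401, 803/2401]
  1: [795/2401, 811/2401, 795/2401]
  2: [803/2401, 795/2401, 803/2401]

(P^4)[1 -> 1] = 811/2401

Answer: 811/2401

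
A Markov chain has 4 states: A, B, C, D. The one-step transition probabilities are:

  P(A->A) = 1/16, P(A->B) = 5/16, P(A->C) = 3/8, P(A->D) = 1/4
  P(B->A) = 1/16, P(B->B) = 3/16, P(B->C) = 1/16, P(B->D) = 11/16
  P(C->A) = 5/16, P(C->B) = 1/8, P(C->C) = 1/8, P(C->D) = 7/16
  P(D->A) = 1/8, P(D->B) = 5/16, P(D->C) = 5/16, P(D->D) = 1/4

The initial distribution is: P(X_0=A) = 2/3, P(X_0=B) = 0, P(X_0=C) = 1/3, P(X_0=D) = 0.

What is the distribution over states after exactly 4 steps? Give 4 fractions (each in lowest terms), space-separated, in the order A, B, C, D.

Answer: 28217/196608 7837/32768 21347/98304 26225/65536

Derivation:
Propagating the distribution step by step (d_{t+1} = d_t * P):
d_0 = (A=2/3, B=0, C=1/3, D=0)
  d_1[A] = 2/3*1/16 + 0*1/16 + 1/3*5/16 + 0*1/8 = 7/48
  d_1[B] = 2/3*5/16 + 0*3/16 + 1/3*1/8 + 0*5/16 = 1/4
  d_1[C] = 2/3*3/8 + 0*1/16 + 1/3*1/8 + 0*5/16 = 7/24
  d_1[D] = 2/3*1/4 + 0*11/16 + 1/3*7/16 + 0*1/4 = 5/16
d_1 = (A=7/48, B=1/4, C=7/24, D=5/16)
  d_2[A] = 7/48*1/16 + 1/4*1/16 + 7/24*5/16 + 5/16*1/8 = 119/768
  d_2[B] = 7/48*5/16 + 1/4*3/16 + 7/24*1/8 + 5/16*5/16 = 29/128
  d_2[C] = 7/48*3/8 + 1/4*1/16 + 7/24*1/8 + 5/16*5/16 = 157/768
  d_2[D] = 7/48*1/4 + 1/4*11/16 + 7/24*7/16 + 5/16*1/4 = 53/128
d_2 = (A=119/768, B=29/128, C=157/768, D=53/128)
  d_3[A] = 119/768*1/16 + 29/128*1/16 + 157/768*5/16 + 53/128*1/8 = 857/6144
  d_3[B] = 119/768*5/16 + 29/128*3/16 + 157/768*1/8 + 53/128*5/16 = 1007/4096
  d_3[C] = 119/768*3/8 + 29/128*1/16 + 157/768*1/8 + 53/128*5/16 = 349/1536
  d_3[D] = 119/768*1/4 + 29/128*11/16 + 157/768*7/16 + 53/128*1/4 = 1587/4096
d_3 = (A=857/6144, B=1007/4096, C=349/1536, D=1587/4096)
  d_4[A] = 857/6144*1/16 + 1007/4096*1/16 + 349/1536*5/16 + 1587/4096*1/8 = 28217/196608
  d_4[B] = 857/6144*5/16 + 1007/4096*3/16 + 349/1536*1/8 + 1587/4096*5/16 = 7837/32768
  d_4[C] = 857/6144*3/8 + 1007/4096*1/16 + 349/1536*1/8 + 1587/4096*5/16 = 21347/98304
  d_4[D] = 857/6144*1/4 + 1007/4096*11/16 + 349/1536*7/16 + 1587/4096*1/4 = 26225/65536
d_4 = (A=28217/196608, B=7837/32768, C=21347/98304, D=26225/65536)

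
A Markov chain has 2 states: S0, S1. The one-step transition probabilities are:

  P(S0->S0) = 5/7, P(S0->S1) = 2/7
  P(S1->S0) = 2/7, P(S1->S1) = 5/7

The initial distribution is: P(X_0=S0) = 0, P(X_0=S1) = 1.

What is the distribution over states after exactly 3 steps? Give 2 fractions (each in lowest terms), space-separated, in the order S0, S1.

Answer: 158/343 185/343

Derivation:
Propagating the distribution step by step (d_{t+1} = d_t * P):
d_0 = (S0=0, S1=1)
  d_1[S0] = 0*5/7 + 1*2/7 = 2/7
  d_1[S1] = 0*2/7 + 1*5/7 = 5/7
d_1 = (S0=2/7, S1=5/7)
  d_2[S0] = 2/7*5/7 + 5/7*2/7 = 20/49
  d_2[S1] = 2/7*2/7 + 5/7*5/7 = 29/49
d_2 = (S0=20/49, S1=29/49)
  d_3[S0] = 20/49*5/7 + 29/49*2/7 = 158/343
  d_3[S1] = 20/49*2/7 + 29/49*5/7 = 185/343
d_3 = (S0=158/343, S1=185/343)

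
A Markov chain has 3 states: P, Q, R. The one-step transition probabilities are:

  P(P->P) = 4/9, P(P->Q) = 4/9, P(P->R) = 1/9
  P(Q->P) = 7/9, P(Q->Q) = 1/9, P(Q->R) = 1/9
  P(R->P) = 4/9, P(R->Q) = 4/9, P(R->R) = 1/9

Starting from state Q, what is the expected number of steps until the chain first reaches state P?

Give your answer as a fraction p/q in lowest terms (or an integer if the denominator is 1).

Let h_i = expected steps to first reach P from state i.
Boundary: h_P = 0.
First-step equations for the other states:
  h_Q = 1 + 7/9*h_P + 1/9*h_Q + 1/9*h_R
  h_R = 1 + 4/9*h_P + 4/9*h_Q + 1/9*h_R

Substituting h_P = 0 and rearranging gives the linear system (I - Q) h = 1:
  [8/9, -1/9] . (h_Q, h_R) = 1
  [-4/9, 8/9] . (h_Q, h_R) = 1

Solving yields:
  h_Q = 27/20
  h_R = 9/5

Starting state is Q, so the expected hitting time is h_Q = 27/20.

Answer: 27/20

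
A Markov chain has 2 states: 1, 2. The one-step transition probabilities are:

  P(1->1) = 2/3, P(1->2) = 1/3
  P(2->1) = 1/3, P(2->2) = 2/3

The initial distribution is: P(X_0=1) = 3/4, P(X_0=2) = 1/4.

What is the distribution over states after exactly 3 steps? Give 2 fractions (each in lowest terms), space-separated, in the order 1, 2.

Answer: 55/108 53/108

Derivation:
Propagating the distribution step by step (d_{t+1} = d_t * P):
d_0 = (1=3/4, 2=1/4)
  d_1[1] = 3/4*2/3 + 1/4*1/3 = 7/12
  d_1[2] = 3/4*1/3 + 1/4*2/3 = 5/12
d_1 = (1=7/12, 2=5/12)
  d_2[1] = 7/12*2/3 + 5/12*1/3 = 19/36
  d_2[2] = 7/12*1/3 + 5/12*2/3 = 17/36
d_2 = (1=19/36, 2=17/36)
  d_3[1] = 19/36*2/3 + 17/36*1/3 = 55/108
  d_3[2] = 19/36*1/3 + 17/36*2/3 = 53/108
d_3 = (1=55/108, 2=53/108)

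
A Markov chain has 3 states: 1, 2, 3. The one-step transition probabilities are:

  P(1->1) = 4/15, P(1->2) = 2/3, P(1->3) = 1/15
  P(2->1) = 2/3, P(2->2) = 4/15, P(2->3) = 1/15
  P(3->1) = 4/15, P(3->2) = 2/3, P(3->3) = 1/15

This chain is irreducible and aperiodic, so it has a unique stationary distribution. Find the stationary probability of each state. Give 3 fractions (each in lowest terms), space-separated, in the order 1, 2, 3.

Answer: 16/35 10/21 1/15

Derivation:
The stationary distribution satisfies pi = pi * P, i.e.:
  pi_1 = 4/15*pi_1 + 2/3*pi_2 + 4/15*pi_3
  pi_2 = 2/3*pi_1 + 4/15*pi_2 + 2/3*pi_3
  pi_3 = 1/15*pi_1 + 1/15*pi_2 + 1/15*pi_3
with normalization: pi_1 + pi_2 + pi_3 = 1.

Using the first 2 balance equations plus normalization, the linear system A*pi = b is:
  [-11/15, 2/3, 4/15] . pi = 0
  [2/3, -11/15, 2/3] . pi = 0
  [1, 1, 1] . pi = 1

Solving yields:
  pi_1 = 16/35
  pi_2 = 10/21
  pi_3 = 1/15

Verification (pi * P):
  16/35*4/15 + 10/21*2/3 + 1/15*4/15 = 16/35 = pi_1  (ok)
  16/35*2/3 + 10/21*4/15 + 1/15*2/3 = 10/21 = pi_2  (ok)
  16/35*1/15 + 10/21*1/15 + 1/15*1/15 = 1/15 = pi_3  (ok)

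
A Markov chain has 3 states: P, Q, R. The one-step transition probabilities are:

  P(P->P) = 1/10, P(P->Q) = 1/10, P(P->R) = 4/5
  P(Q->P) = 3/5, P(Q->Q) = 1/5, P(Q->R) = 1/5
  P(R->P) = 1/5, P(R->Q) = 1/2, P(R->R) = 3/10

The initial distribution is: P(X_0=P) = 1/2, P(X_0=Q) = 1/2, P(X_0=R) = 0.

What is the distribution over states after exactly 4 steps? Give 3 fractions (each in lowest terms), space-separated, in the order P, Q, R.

Propagating the distribution step by step (d_{t+1} = d_t * P):
d_0 = (P=1/2, Q=1/2, R=0)
  d_1[P] = 1/2*1/10 + 1/2*3/5 + 0*1/5 = 7/20
  d_1[Q] = 1/2*1/10 + 1/2*1/5 + 0*1/2 = 3/20
  d_1[R] = 1/2*4/5 + 1/2*1/5 + 0*3/10 = 1/2
d_1 = (P=7/20, Q=3/20, R=1/2)
  d_2[P] = 7/20*1/10 + 3/20*3/5 + 1/2*1/5 = 9/40
  d_2[Q] = 7/20*1/10 + 3/20*1/5 + 1/2*1/2 = 63/200
  d_2[R] = 7/20*4/5 + 3/20*1/5 + 1/2*3/10 = 23/50
d_2 = (P=9/40, Q=63/200, R=23/50)
  d_3[P] = 9/40*1/10 + 63/200*3/5 + 23/50*1/5 = 607/2000
  d_3[Q] = 9/40*1/10 + 63/200*1/5 + 23/50*1/2 = 631/2000
  d_3[R] = 9/40*4/5 + 63/200*1/5 + 23/50*3/10 = 381/1000
d_3 = (P=607/2000, Q=631/2000, R=381/1000)
  d_4[P] = 607/2000*1/10 + 631/2000*3/5 + 381/1000*1/5 = 5917/20000
  d_4[Q] = 607/2000*1/10 + 631/2000*1/5 + 381/1000*1/2 = 5679/20000
  d_4[R] = 607/2000*4/5 + 631/2000*1/5 + 381/1000*3/10 = 2101/5000
d_4 = (P=5917/20000, Q=5679/20000, R=2101/5000)

Answer: 5917/20000 5679/20000 2101/5000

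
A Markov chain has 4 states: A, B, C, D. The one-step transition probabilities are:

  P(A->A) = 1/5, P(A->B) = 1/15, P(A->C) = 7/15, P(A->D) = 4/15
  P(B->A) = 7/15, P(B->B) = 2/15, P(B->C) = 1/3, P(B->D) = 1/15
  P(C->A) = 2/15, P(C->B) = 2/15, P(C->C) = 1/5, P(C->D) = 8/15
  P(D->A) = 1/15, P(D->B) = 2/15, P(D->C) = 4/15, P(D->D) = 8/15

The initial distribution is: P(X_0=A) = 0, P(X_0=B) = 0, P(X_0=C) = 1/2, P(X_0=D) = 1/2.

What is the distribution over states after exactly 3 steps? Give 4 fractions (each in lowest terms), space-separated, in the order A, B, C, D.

Answer: 526/3375 833/6750 322/1125 2933/6750

Derivation:
Propagating the distribution step by step (d_{t+1} = d_t * P):
d_0 = (A=0, B=0, C=1/2, D=1/2)
  d_1[A] = 0*1/5 + 0*7/15 + 1/2*2/15 + 1/2*1/15 = 1/10
  d_1[B] = 0*1/15 + 0*2/15 + 1/2*2/15 + 1/2*2/15 = 2/15
  d_1[C] = 0*7/15 + 0*1/3 + 1/2*1/5 + 1/2*4/15 = 7/30
  d_1[D] = 0*4/15 + 0*1/15 + 1/2*8/15 + 1/2*8/15 = 8/15
d_1 = (A=1/10, B=2/15, C=7/30, D=8/15)
  d_2[A] = 1/10*1/5 + 2/15*7/15 + 7/30*2/15 + 8/15*1/15 = 67/450
  d_2[B] = 1/10*1/15 + 2/15*2/15 + 7/30*2/15 + 8/15*2/15 = 19/150
  d_2[C] = 1/10*7/15 + 2/15*1/3 + 7/30*1/5 + 8/15*4/15 = 7/25
  d_2[D] = 1/10*4/15 + 2/15*1/15 + 7/30*8/15 + 8/15*8/15 = 4/9
d_2 = (A=67/450, B=19/150, C=7/25, D=4/9)
  d_3[A] = 67/450*1/5 + 19/150*7/15 + 7/25*2/15 + 4/9*1/15 = 526/3375
  d_3[B] = 67/450*1/15 + 19/150*2/15 + 7/25*2/15 + 4/9*2/15 = 833/6750
  d_3[C] = 67/450*7/15 + 19/150*1/3 + 7/25*1/5 + 4/9*4/15 = 322/1125
  d_3[D] = 67/450*4/15 + 19/150*1/15 + 7/25*8/15 + 4/9*8/15 = 2933/6750
d_3 = (A=526/3375, B=833/6750, C=322/1125, D=2933/6750)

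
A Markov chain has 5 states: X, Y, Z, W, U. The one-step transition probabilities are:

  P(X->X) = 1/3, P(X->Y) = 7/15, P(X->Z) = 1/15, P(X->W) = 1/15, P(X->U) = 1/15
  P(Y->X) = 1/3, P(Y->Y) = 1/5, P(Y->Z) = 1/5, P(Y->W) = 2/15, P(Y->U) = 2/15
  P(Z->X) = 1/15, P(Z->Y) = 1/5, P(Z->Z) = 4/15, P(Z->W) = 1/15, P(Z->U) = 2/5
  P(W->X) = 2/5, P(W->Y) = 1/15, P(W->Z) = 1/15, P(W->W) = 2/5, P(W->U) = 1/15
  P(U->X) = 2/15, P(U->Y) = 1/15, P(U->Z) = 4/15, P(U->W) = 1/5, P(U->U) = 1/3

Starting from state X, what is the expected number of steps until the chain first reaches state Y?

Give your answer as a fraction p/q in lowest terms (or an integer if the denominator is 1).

Let h_i = expected steps to first reach Y from state i.
Boundary: h_Y = 0.
First-step equations for the other states:
  h_X = 1 + 1/3*h_X + 7/15*h_Y + 1/15*h_Z + 1/15*h_W + 1/15*h_U
  h_Z = 1 + 1/15*h_X + 1/5*h_Y + 4/15*h_Z + 1/15*h_W + 2/5*h_U
  h_W = 1 + 2/5*h_X + 1/15*h_Y + 1/15*h_Z + 2/5*h_W + 1/15*h_U
  h_U = 1 + 2/15*h_X + 1/15*h_Y + 4/15*h_Z + 1/5*h_W + 1/3*h_U

Substituting h_Y = 0 and rearranging gives the linear system (I - Q) h = 1:
  [2/3, -1/15, -1/15, -1/15] . (h_X, h_Z, h_W, h_U) = 1
  [-1/15, 11/15, -1/15, -2/5] . (h_X, h_Z, h_W, h_U) = 1
  [-2/5, -1/15, 3/5, -1/15] . (h_X, h_Z, h_W, h_U) = 1
  [-2/15, -4/15, -1/5, 2/3] . (h_X, h_Z, h_W, h_U) = 1

Solving yields:
  h_X = 8775/2852
  h_Z = 14775/2852
  h_W = 3510/713
  h_U = 16155/2852

Starting state is X, so the expected hitting time is h_X = 8775/2852.

Answer: 8775/2852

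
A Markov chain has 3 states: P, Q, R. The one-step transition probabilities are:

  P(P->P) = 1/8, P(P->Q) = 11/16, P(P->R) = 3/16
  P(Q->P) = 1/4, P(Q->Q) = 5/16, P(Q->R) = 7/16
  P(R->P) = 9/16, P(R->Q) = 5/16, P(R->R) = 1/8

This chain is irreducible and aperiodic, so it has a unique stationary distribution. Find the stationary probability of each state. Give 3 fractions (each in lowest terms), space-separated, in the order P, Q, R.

The stationary distribution satisfies pi = pi * P, i.e.:
  pi_P = 1/8*pi_P + 1/4*pi_Q + 9/16*pi_R
  pi_Q = 11/16*pi_P + 5/16*pi_Q + 5/16*pi_R
  pi_R = 3/16*pi_P + 7/16*pi_Q + 1/8*pi_R
with normalization: pi_P + pi_Q + pi_R = 1.

Using the first 2 balance equations plus normalization, the linear system A*pi = b is:
  [-7/8, 1/4, 9/16] . pi = 0
  [11/16, -11/16, 5/16] . pi = 0
  [1, 1, 1] . pi = 1

Solving yields:
  pi_P = 119/398
  pi_Q = 169/398
  pi_R = 55/199

Verification (pi * P):
  119/398*1/8 + 169/398*1/4 + 55/199*9/16 = 119/398 = pi_P  (ok)
  119/398*11/16 + 169/398*5/16 + 55/199*5/16 = 169/398 = pi_Q  (ok)
  119/398*3/16 + 169/398*7/16 + 55/199*1/8 = 55/199 = pi_R  (ok)

Answer: 119/398 169/398 55/199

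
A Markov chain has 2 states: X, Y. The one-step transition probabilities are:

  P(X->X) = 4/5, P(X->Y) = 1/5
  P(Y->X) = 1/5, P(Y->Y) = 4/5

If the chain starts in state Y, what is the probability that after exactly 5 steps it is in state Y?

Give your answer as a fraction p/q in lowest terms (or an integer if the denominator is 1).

Answer: 1684/3125

Derivation:
Computing P^5 by repeated multiplication:
P^1 =
  X: [4/5, 1/5]
  Y: [1/5, 4/5]
P^2 =
  X: [17/25, 8/25]
  Y: [8/25, 17/25]
P^3 =
  X: [76/125, 49/125]
  Y: [49/125, 76/125]
P^4 =
  X: [353/625, 272/625]
  Y: [272/625, 353/625]
P^5 =
  X: [1684/3125, 1441/3125]
  Y: [1441/3125, 1684/3125]

(P^5)[Y -> Y] = 1684/3125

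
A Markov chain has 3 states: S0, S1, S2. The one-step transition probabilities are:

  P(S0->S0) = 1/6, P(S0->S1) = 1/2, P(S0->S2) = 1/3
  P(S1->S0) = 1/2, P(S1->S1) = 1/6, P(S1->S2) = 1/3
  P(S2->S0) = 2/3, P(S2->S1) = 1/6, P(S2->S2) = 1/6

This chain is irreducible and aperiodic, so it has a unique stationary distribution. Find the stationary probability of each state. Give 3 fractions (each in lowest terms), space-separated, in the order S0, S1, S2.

The stationary distribution satisfies pi = pi * P, i.e.:
  pi_S0 = 1/6*pi_S0 + 1/2*pi_S1 + 2/3*pi_S2
  pi_S1 = 1/2*pi_S0 + 1/6*pi_S1 + 1/6*pi_S2
  pi_S2 = 1/3*pi_S0 + 1/3*pi_S1 + 1/6*pi_S2
with normalization: pi_S0 + pi_S1 + pi_S2 = 1.

Using the first 2 balance equations plus normalization, the linear system A*pi = b is:
  [-5/6, 1/2, 2/3] . pi = 0
  [1/2, -5/6, 1/6] . pi = 0
  [1, 1, 1] . pi = 1

Solving yields:
  pi_S0 = 23/56
  pi_S1 = 17/56
  pi_S2 = 2/7

Verification (pi * P):
  23/56*1/6 + 17/56*1/2 + 2/7*2/3 = 23/56 = pi_S0  (ok)
  23/56*1/2 + 17/56*1/6 + 2/7*1/6 = 17/56 = pi_S1  (ok)
  23/56*1/3 + 17/56*1/3 + 2/7*1/6 = 2/7 = pi_S2  (ok)

Answer: 23/56 17/56 2/7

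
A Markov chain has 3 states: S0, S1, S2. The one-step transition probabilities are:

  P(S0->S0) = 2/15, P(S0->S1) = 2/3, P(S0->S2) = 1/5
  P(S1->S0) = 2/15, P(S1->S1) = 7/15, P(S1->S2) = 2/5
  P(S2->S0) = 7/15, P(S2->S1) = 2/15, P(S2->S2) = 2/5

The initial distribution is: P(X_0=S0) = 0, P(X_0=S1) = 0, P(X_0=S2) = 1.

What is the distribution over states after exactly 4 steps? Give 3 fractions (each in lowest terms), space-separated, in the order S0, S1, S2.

Propagating the distribution step by step (d_{t+1} = d_t * P):
d_0 = (S0=0, S1=0, S2=1)
  d_1[S0] = 0*2/15 + 0*2/15 + 1*7/15 = 7/15
  d_1[S1] = 0*2/3 + 0*7/15 + 1*2/15 = 2/15
  d_1[S2] = 0*1/5 + 0*2/5 + 1*2/5 = 2/5
d_1 = (S0=7/15, S1=2/15, S2=2/5)
  d_2[S0] = 7/15*2/15 + 2/15*2/15 + 2/5*7/15 = 4/15
  d_2[S1] = 7/15*2/3 + 2/15*7/15 + 2/5*2/15 = 32/75
  d_2[S2] = 7/15*1/5 + 2/15*2/5 + 2/5*2/5 = 23/75
d_2 = (S0=4/15, S1=32/75, S2=23/75)
  d_3[S0] = 4/15*2/15 + 32/75*2/15 + 23/75*7/15 = 53/225
  d_3[S1] = 4/15*2/3 + 32/75*7/15 + 23/75*2/15 = 94/225
  d_3[S2] = 4/15*1/5 + 32/75*2/5 + 23/75*2/5 = 26/75
d_3 = (S0=53/225, S1=94/225, S2=26/75)
  d_4[S0] = 53/225*2/15 + 94/225*2/15 + 26/75*7/15 = 56/225
  d_4[S1] = 53/225*2/3 + 94/225*7/15 + 26/75*2/15 = 448/1125
  d_4[S2] = 53/225*1/5 + 94/225*2/5 + 26/75*2/5 = 397/1125
d_4 = (S0=56/225, S1=448/1125, S2=397/1125)

Answer: 56/225 448/1125 397/1125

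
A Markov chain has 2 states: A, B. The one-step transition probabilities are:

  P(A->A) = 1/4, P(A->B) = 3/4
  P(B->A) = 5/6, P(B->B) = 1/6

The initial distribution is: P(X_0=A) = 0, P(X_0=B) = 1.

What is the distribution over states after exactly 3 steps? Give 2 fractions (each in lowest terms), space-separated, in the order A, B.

Propagating the distribution step by step (d_{t+1} = d_t * P):
d_0 = (A=0, B=1)
  d_1[A] = 0*1/4 + 1*5/6 = 5/6
  d_1[B] = 0*3/4 + 1*1/6 = 1/6
d_1 = (A=5/6, B=1/6)
  d_2[A] = 5/6*1/4 + 1/6*5/6 = 25/72
  d_2[B] = 5/6*3/4 + 1/6*1/6 = 47/72
d_2 = (A=25/72, B=47/72)
  d_3[A] = 25/72*1/4 + 47/72*5/6 = 545/864
  d_3[B] = 25/72*3/4 + 47/72*1/6 = 319/864
d_3 = (A=545/864, B=319/864)

Answer: 545/864 319/864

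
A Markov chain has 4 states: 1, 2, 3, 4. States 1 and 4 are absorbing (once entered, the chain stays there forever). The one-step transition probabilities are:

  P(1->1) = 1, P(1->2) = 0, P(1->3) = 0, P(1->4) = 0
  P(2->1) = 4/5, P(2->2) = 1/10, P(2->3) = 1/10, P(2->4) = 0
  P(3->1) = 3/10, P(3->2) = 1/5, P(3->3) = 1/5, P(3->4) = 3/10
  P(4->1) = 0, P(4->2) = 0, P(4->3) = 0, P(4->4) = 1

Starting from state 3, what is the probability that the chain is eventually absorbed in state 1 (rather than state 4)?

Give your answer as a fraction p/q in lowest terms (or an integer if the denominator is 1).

Let a_i = P(absorbed in 1 | start in state i).
Boundary conditions: a_1 = 1, a_4 = 0.
For each transient state i, a_i = sum_j P(i->j) * a_j:
  a_2 = 4/5*a_1 + 1/10*a_2 + 1/10*a_3 + 0*a_4
  a_3 = 3/10*a_1 + 1/5*a_2 + 1/5*a_3 + 3/10*a_4

Substituting a_1 = 1 and a_4 = 0, rearrange to (I - Q) a = r where r[i] = P(i -> 1):
  [9/10, -1/10] . (a_2, a_3) = 4/5
  [-1/5, 4/5] . (a_2, a_3) = 3/10

Solving yields:
  a_2 = 67/70
  a_3 = 43/70

Starting state is 3, so the absorption probability is a_3 = 43/70.

Answer: 43/70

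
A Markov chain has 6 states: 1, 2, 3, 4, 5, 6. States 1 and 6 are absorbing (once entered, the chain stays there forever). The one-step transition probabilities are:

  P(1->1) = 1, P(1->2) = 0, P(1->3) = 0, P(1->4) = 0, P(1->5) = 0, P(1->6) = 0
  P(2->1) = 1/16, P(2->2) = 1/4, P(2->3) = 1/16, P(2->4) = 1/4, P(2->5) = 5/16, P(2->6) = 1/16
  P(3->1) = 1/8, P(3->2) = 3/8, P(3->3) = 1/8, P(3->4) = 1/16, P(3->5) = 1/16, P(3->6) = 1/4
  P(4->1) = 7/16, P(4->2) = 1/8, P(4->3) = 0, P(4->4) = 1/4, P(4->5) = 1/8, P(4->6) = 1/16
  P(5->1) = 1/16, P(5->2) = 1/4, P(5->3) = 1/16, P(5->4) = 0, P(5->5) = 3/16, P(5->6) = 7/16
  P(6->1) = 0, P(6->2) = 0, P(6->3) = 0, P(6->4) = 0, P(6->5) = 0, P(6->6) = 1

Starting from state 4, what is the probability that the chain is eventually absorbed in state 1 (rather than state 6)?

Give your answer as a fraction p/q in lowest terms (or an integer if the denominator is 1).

Answer: 3387/4837

Derivation:
Let a_i = P(absorbed in 1 | start in state i).
Boundary conditions: a_1 = 1, a_6 = 0.
For each transient state i, a_i = sum_j P(i->j) * a_j:
  a_2 = 1/16*a_1 + 1/4*a_2 + 1/16*a_3 + 1/4*a_4 + 5/16*a_5 + 1/16*a_6
  a_3 = 1/8*a_1 + 3/8*a_2 + 1/8*a_3 + 1/16*a_4 + 1/16*a_5 + 1/4*a_6
  a_4 = 7/16*a_1 + 1/8*a_2 + 0*a_3 + 1/4*a_4 + 1/8*a_5 + 1/16*a_6
  a_5 = 1/16*a_1 + 1/4*a_2 + 1/16*a_3 + 0*a_4 + 3/16*a_5 + 7/16*a_6

Substituting a_1 = 1 and a_6 = 0, rearrange to (I - Q) a = r where r[i] = P(i -> 1):
  [3/4, -1/16, -1/4, -5/16] . (a_2, a_3, a_4, a_5) = 1/16
  [-3/8, 7/8, -1/16, -1/16] . (a_2, a_3, a_4, a_5) = 1/8
  [-1/8, 0, 3/4, -1/8] . (a_2, a_3, a_4, a_5) = 7/16
  [-1/4, -1/16, 0, 13/16] . (a_2, a_3, a_4, a_5) = 1/16

Solving yields:
  a_2 = 627/1382
  a_3 = 1959/4837
  a_4 = 3387/4837
  a_5 = 1198/4837

Starting state is 4, so the absorption probability is a_4 = 3387/4837.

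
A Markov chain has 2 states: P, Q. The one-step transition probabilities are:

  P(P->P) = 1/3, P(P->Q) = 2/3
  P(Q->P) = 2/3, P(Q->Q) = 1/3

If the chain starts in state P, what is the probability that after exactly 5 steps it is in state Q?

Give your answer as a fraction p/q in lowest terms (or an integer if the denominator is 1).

Answer: 122/243

Derivation:
Computing P^5 by repeated multiplication:
P^1 =
  P: [1/3, 2/3]
  Q: [2/3, 1/3]
P^2 =
  P: [5/9, 4/9]
  Q: [4/9, 5/9]
P^3 =
  P: [13/27, 14/27]
  Q: [14/27, 13/27]
P^4 =
  P: [41/81, 40/81]
  Q: [40/81, 41/81]
P^5 =
  P: [121/243, 122/243]
  Q: [122/243, 121/243]

(P^5)[P -> Q] = 122/243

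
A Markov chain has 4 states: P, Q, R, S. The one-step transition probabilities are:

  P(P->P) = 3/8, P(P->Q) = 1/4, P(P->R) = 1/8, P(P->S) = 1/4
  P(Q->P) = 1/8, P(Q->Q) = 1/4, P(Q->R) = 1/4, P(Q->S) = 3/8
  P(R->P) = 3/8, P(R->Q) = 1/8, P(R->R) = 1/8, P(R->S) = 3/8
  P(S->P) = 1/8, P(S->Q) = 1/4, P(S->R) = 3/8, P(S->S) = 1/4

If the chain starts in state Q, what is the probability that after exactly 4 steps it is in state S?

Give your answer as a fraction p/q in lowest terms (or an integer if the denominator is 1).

Computing P^4 by repeated multiplication:
P^1 =
  P: [3/8, 1/4, 1/8, 1/4]
  Q: [1/8, 1/4, 1/4, 3/8]
  R: [3/8, 1/8, 1/8, 3/8]
  S: [1/8, 1/4, 3/8, 1/4]
P^2 =
  P: [1/4, 15/64, 7/32, 19/64]
  Q: [7/32, 7/32, 1/4, 5/16]
  R: [1/4, 15/64, 15/64, 9/32]
  S: [1/4, 13/64, 7/32, 21/64]
P^3 =
  P: [31/128, 57/256, 117/512, 157/512]
  Q: [31/128, 7/32, 59/256, 79/256]
  R: [63/256, 113/512, 115/512, 79/256]
  S: [31/128, 57/256, 119/512, 155/512]
P^4 =
  P: [497/2048, 907/4096, 235/1024, 1255/4096]
  Q: [249/1024, 453/2048, 235/1024, 627/2048]
  R: [497/2048, 909/4096, 941/4096, 313/1024]
  S: [499/2048, 905/4096, 117/512, 1257/4096]

(P^4)[Q -> S] = 627/2048

Answer: 627/2048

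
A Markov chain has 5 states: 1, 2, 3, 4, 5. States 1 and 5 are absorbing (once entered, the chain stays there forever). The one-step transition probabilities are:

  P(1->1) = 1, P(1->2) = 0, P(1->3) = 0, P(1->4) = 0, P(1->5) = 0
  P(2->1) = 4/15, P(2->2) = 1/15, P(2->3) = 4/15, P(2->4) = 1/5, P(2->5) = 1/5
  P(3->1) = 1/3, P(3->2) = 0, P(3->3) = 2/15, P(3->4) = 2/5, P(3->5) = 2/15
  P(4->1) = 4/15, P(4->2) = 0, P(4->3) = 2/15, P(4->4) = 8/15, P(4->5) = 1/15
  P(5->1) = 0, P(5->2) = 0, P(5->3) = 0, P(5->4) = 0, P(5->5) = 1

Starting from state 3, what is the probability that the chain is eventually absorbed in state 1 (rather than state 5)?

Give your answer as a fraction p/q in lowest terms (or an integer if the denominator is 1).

Answer: 59/79

Derivation:
Let a_i = P(absorbed in 1 | start in state i).
Boundary conditions: a_1 = 1, a_5 = 0.
For each transient state i, a_i = sum_j P(i->j) * a_j:
  a_2 = 4/15*a_1 + 1/15*a_2 + 4/15*a_3 + 1/5*a_4 + 1/5*a_5
  a_3 = 1/3*a_1 + 0*a_2 + 2/15*a_3 + 2/5*a_4 + 2/15*a_5
  a_4 = 4/15*a_1 + 0*a_2 + 2/15*a_3 + 8/15*a_4 + 1/15*a_5

Substituting a_1 = 1 and a_5 = 0, rearrange to (I - Q) a = r where r[i] = P(i -> 1):
  [14/15, -4/15, -1/5] . (a_2, a_3, a_4) = 4/15
  [0, 13/15, -2/5] . (a_2, a_3, a_4) = 1/3
  [0, -2/15, 7/15] . (a_2, a_3, a_4) = 4/15

Solving yields:
  a_2 = 369/553
  a_3 = 59/79
  a_4 = 62/79

Starting state is 3, so the absorption probability is a_3 = 59/79.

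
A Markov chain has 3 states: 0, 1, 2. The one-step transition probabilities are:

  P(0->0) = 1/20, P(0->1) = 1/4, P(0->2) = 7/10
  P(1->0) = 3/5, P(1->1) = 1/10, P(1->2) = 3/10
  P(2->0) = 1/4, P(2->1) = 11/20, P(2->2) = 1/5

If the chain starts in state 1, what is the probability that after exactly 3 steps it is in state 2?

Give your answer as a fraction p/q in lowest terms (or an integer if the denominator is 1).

Computing P^3 by repeated multiplication:
P^1 =
  0: [1/20, 1/4, 7/10]
  1: [3/5, 1/10, 3/10]
  2: [1/4, 11/20, 1/5]
P^2 =
  0: [131/400, 169/400, 1/4]
  1: [33/200, 13/40, 51/100]
  2: [157/400, 91/400, 19/50]
P^3 =
  0: [2659/8000, 2093/8000, 203/500]
  1: [1323/4000, 1417/4000, 63/200]
  2: [2009/8000, 2639/8000, 419/1000]

(P^3)[1 -> 2] = 63/200

Answer: 63/200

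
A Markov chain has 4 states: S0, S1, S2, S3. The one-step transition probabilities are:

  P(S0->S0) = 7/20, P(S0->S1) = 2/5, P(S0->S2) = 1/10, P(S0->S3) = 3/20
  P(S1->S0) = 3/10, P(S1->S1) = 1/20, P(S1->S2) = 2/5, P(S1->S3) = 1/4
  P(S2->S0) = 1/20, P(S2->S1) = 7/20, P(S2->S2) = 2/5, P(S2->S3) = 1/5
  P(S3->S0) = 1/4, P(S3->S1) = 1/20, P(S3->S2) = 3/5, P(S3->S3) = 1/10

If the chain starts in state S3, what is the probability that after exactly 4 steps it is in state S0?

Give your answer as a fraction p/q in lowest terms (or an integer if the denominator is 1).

Computing P^4 by repeated multiplication:
P^1 =
  S0: [7/20, 2/5, 1/10, 3/20]
  S1: [3/10, 1/20, 2/5, 1/4]
  S2: [1/20, 7/20, 2/5, 1/5]
  S3: [1/4, 1/20, 3/5, 1/10]
P^2 =
  S0: [57/200, 81/400, 13/40, 3/16]
  S1: [81/400, 11/40, 9/25, 13/80]
  S2: [77/400, 3/16, 17/40, 39/200]
  S3: [63/400, 127/400, 69/200, 9/50]
P^3 =
  S0: [1789/8000, 989/4000, 44/125, 1417/8000]
  S1: [53/250, 1831/8000, 1487/4000, 1499/8000]
  S2: [1549/8000, 1959/8000, 61/160, 721/4000]
  S3: [1701/8000, 1669/8000, 311/800, 19/100]
P^4 =
  S0: [8573/40000, 37419/160000, 29467/80000, 5871/32000]
  S1: [33327/160000, 9429/40000, 2991/8000, 29137/160000]
  S2: [32857/160000, 37143/160000, 30237/80000, 14763/80000]
  S3: [32631/160000, 38567/160000, 29937/80000, 113/625]

(P^4)[S3 -> S0] = 32631/160000

Answer: 32631/160000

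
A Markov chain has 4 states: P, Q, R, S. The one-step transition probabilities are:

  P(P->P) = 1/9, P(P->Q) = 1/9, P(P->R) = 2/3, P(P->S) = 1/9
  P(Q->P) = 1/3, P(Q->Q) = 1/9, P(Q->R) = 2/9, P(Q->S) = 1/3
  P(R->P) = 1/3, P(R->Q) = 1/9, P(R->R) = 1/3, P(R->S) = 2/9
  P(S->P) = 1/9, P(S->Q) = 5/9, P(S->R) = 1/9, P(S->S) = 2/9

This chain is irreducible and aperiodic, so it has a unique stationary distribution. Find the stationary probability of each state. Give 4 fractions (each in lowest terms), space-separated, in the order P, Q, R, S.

Answer: 193/829 173/829 281/829 182/829

Derivation:
The stationary distribution satisfies pi = pi * P, i.e.:
  pi_P = 1/9*pi_P + 1/3*pi_Q + 1/3*pi_R + 1/9*pi_S
  pi_Q = 1/9*pi_P + 1/9*pi_Q + 1/9*pi_R + 5/9*pi_S
  pi_R = 2/3*pi_P + 2/9*pi_Q + 1/3*pi_R + 1/9*pi_S
  pi_S = 1/9*pi_P + 1/3*pi_Q + 2/9*pi_R + 2/9*pi_S
with normalization: pi_P + pi_Q + pi_R + pi_S = 1.

Using the first 3 balance equations plus normalization, the linear system A*pi = b is:
  [-8/9, 1/3, 1/3, 1/9] . pi = 0
  [1/9, -8/9, 1/9, 5/9] . pi = 0
  [2/3, 2/9, -2/3, 1/9] . pi = 0
  [1, 1, 1, 1] . pi = 1

Solving yields:
  pi_P = 193/829
  pi_Q = 173/829
  pi_R = 281/829
  pi_S = 182/829

Verification (pi * P):
  193/829*1/9 + 173/829*1/3 + 281/829*1/3 + 182/829*1/9 = 193/829 = pi_P  (ok)
  193/829*1/9 + 173/829*1/9 + 281/829*1/9 + 182/829*5/9 = 173/829 = pi_Q  (ok)
  193/829*2/3 + 173/829*2/9 + 281/829*1/3 + 182/829*1/9 = 281/829 = pi_R  (ok)
  193/829*1/9 + 173/829*1/3 + 281/829*2/9 + 182/829*2/9 = 182/829 = pi_S  (ok)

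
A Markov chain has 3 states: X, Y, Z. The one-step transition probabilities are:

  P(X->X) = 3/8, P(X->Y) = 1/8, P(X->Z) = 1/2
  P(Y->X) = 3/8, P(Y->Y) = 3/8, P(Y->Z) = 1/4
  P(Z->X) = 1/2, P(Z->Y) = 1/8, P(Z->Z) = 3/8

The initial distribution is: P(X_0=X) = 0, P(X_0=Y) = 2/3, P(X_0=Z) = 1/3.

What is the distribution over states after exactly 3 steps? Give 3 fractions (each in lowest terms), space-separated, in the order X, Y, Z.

Propagating the distribution step by step (d_{t+1} = d_t * P):
d_0 = (X=0, Y=2/3, Z=1/3)
  d_1[X] = 0*3/8 + 2/3*3/8 + 1/3*1/2 = 5/12
  d_1[Y] = 0*1/8 + 2/3*3/8 + 1/3*1/8 = 7/24
  d_1[Z] = 0*1/2 + 2/3*1/4 + 1/3*3/8 = 7/24
d_1 = (X=5/12, Y=7/24, Z=7/24)
  d_2[X] = 5/12*3/8 + 7/24*3/8 + 7/24*1/2 = 79/192
  d_2[Y] = 5/12*1/8 + 7/24*3/8 + 7/24*1/8 = 19/96
  d_2[Z] = 5/12*1/2 + 7/24*1/4 + 7/24*3/8 = 25/64
d_2 = (X=79/192, Y=19/96, Z=25/64)
  d_3[X] = 79/192*3/8 + 19/96*3/8 + 25/64*1/2 = 217/512
  d_3[Y] = 79/192*1/8 + 19/96*3/8 + 25/64*1/8 = 67/384
  d_3[Z] = 79/192*1/2 + 19/96*1/4 + 25/64*3/8 = 617/1536
d_3 = (X=217/512, Y=67/384, Z=617/1536)

Answer: 217/512 67/384 617/1536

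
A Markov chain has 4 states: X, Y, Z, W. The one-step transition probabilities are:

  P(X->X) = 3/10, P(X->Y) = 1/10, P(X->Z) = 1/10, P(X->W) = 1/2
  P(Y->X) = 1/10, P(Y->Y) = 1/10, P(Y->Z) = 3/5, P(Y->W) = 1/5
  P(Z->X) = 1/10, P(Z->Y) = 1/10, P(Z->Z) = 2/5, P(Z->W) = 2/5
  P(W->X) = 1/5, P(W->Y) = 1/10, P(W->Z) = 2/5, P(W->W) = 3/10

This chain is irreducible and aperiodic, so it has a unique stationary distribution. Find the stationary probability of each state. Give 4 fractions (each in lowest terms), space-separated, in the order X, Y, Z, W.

The stationary distribution satisfies pi = pi * P, i.e.:
  pi_X = 3/10*pi_X + 1/10*pi_Y + 1/10*pi_Z + 1/5*pi_W
  pi_Y = 1/10*pi_X + 1/10*pi_Y + 1/10*pi_Z + 1/10*pi_W
  pi_Z = 1/10*pi_X + 3/5*pi_Y + 2/5*pi_Z + 2/5*pi_W
  pi_W = 1/2*pi_X + 1/5*pi_Y + 2/5*pi_Z + 3/10*pi_W
with normalization: pi_X + pi_Y + pi_Z + pi_W = 1.

Using the first 3 balance equations plus normalization, the linear system A*pi = b is:
  [-7/10, 1/10, 1/10, 1/5] . pi = 0
  [1/10, -9/10, 1/10, 1/10] . pi = 0
  [1/10, 3/5, -3/5, 2/5] . pi = 0
  [1, 1, 1, 1] . pi = 1

Solving yields:
  pi_X = 74/435
  pi_Y = 1/10
  pi_Z = 107/290
  pi_W = 157/435

Verification (pi * P):
  74/435*3/10 + 1/10*1/10 + 107/290*1/10 + 157/435*1/5 = 74/435 = pi_X  (ok)
  74/435*1/10 + 1/10*1/10 + 107/290*1/10 + 157/435*1/10 = 1/10 = pi_Y  (ok)
  74/435*1/10 + 1/10*3/5 + 107/290*2/5 + 157/435*2/5 = 107/290 = pi_Z  (ok)
  74/435*1/2 + 1/10*1/5 + 107/290*2/5 + 157/435*3/10 = 157/435 = pi_W  (ok)

Answer: 74/435 1/10 107/290 157/435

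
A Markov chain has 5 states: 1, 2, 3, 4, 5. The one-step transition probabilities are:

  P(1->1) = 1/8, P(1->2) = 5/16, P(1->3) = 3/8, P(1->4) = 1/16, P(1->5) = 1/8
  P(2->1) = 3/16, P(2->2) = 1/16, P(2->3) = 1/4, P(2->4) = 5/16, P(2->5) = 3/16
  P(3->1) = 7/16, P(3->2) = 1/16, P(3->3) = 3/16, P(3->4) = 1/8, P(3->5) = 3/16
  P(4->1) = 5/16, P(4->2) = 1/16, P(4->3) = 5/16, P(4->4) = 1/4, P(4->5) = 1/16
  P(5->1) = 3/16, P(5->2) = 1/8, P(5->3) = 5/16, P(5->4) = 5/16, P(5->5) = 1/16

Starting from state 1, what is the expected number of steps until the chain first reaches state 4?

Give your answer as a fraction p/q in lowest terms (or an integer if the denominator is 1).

Answer: 51128/8149

Derivation:
Let h_i = expected steps to first reach 4 from state i.
Boundary: h_4 = 0.
First-step equations for the other states:
  h_1 = 1 + 1/8*h_1 + 5/16*h_2 + 3/8*h_3 + 1/16*h_4 + 1/8*h_5
  h_2 = 1 + 3/16*h_1 + 1/16*h_2 + 1/4*h_3 + 5/16*h_4 + 3/16*h_5
  h_3 = 1 + 7/16*h_1 + 1/16*h_2 + 3/16*h_3 + 1/8*h_4 + 3/16*h_5
  h_5 = 1 + 3/16*h_1 + 1/8*h_2 + 5/16*h_3 + 5/16*h_4 + 1/16*h_5

Substituting h_4 = 0 and rearranging gives the linear system (I - Q) h = 1:
  [7/8, -5/16, -3/8, -1/8] . (h_1, h_2, h_3, h_5) = 1
  [-3/16, 15/16, -1/4, -3/16] . (h_1, h_2, h_3, h_5) = 1
  [-7/16, -1/16, 13/16, -3/16] . (h_1, h_2, h_3, h_5) = 1
  [-3/16, -1/8, -5/16, 15/16] . (h_1, h_2, h_3, h_5) = 1

Solving yields:
  h_1 = 51128/8149
  h_2 = 40496/8149
  h_3 = 50144/8149
  h_5 = 41032/8149

Starting state is 1, so the expected hitting time is h_1 = 51128/8149.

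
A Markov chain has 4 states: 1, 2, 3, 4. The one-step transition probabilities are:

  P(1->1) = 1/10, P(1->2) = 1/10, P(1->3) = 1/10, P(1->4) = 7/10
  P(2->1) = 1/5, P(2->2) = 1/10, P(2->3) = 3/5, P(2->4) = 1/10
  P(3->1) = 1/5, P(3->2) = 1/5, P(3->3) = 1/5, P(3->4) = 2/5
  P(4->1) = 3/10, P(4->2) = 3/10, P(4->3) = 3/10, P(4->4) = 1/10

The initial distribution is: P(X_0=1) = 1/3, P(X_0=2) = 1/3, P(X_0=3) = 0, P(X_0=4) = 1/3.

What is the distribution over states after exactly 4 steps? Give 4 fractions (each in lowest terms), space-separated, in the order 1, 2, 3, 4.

Answer: 1049/5000 5719/30000 4297/15000 3131/10000

Derivation:
Propagating the distribution step by step (d_{t+1} = d_t * P):
d_0 = (1=1/3, 2=1/3, 3=0, 4=1/3)
  d_1[1] = 1/3*1/10 + 1/3*1/5 + 0*1/5 + 1/3*3/10 = 1/5
  d_1[2] = 1/3*1/10 + 1/3*1/10 + 0*1/5 + 1/3*3/10 = 1/6
  d_1[3] = 1/3*1/10 + 1/3*3/5 + 0*1/5 + 1/3*3/10 = 1/3
  d_1[4] = 1/3*7/10 + 1/3*1/10 + 0*2/5 + 1/3*1/10 = 3/10
d_1 = (1=1/5, 2=1/6, 3=1/3, 4=3/10)
  d_2[1] = 1/5*1/10 + 1/6*1/5 + 1/3*1/5 + 3/10*3/10 = 21/100
  d_2[2] = 1/5*1/10 + 1/6*1/10 + 1/3*1/5 + 3/10*3/10 = 29/150
  d_2[3] = 1/5*1/10 + 1/6*3/5 + 1/3*1/5 + 3/10*3/10 = 83/300
  d_2[4] = 1/5*7/10 + 1/6*1/10 + 1/3*2/5 + 3/10*1/10 = 8/25
d_2 = (1=21/100, 2=29/150, 3=83/300, 4=8/25)
  d_3[1] = 21/100*1/10 + 29/150*1/5 + 83/300*1/5 + 8/25*3/10 = 211/1000
  d_3[2] = 21/100*1/10 + 29/150*1/10 + 83/300*1/5 + 8/25*3/10 = 23/120
  d_3[3] = 21/100*1/10 + 29/150*3/5 + 83/300*1/5 + 8/25*3/10 = 173/600
  d_3[4] = 21/100*7/10 + 29/150*1/10 + 83/300*2/5 + 8/25*1/10 = 309/1000
d_3 = (1=211/1000, 2=23/120, 3=173/600, 4=309/1000)
  d_4[1] = 211/1000*1/10 + 23/120*1/5 + 173/600*1/5 + 309/1000*3/10 = 1049/5000
  d_4[2] = 211/1000*1/10 + 23/120*1/10 + 173/600*1/5 + 309/1000*3/10 = 5719/30000
  d_4[3] = 211/1000*1/10 + 23/120*3/5 + 173/600*1/5 + 309/1000*3/10 = 4297/15000
  d_4[4] = 211/1000*7/10 + 23/120*1/10 + 173/600*2/5 + 309/1000*1/10 = 3131/10000
d_4 = (1=1049/5000, 2=5719/30000, 3=4297/15000, 4=3131/10000)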